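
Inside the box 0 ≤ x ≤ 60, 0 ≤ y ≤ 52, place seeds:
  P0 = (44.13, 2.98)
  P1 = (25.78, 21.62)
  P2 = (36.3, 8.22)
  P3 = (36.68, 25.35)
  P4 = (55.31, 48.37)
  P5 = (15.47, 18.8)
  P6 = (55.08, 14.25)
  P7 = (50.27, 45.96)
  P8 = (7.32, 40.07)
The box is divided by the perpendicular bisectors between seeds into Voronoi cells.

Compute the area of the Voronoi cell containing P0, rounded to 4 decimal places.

Area of P0's cell: 142.5403

1. box [0,60]×[0,52]: [(0, 0) (60, 0) (60, 52) (0, 52)]
2. ⊥bis P0·P1 via (34.955,12.3): [(22.4606, 0) (60, 0) (60, 36.9554)]  |A|=693.6406
3. ⊥bis P0·P2 via (40.215,5.6): [(36.4674, 0) (60, 0) (60, 35.1642)]  |A|=413.7535
4. ⊥bis P0·P3 via (40.405,14.165): [(47.5362, 16.54) (36.4674, 0) (60, 0) (60, 20.6908)]  |A|=323.5571
5. ⊥bis P0·P4 via (49.72,25.675): [(47.5362, 16.54) (36.4674, 0) (60, 0) (60, 20.6908)]  |A|=323.5571
6. ⊥bis P0·P5 via (29.8,10.89): [(47.5362, 16.54) (36.4674, 0) (60, 0) (60, 20.6908)]  |A|=323.5571
7. ⊥bis P0·P6 via (49.605,8.615): [(45.1375, 12.9556) (36.4674, 0) (58.4718, 0)]  |A|=142.5403
8. ⊥bis P0·P7 via (47.2,24.47): [(45.1375, 12.9556) (36.4674, 0) (58.4718, 0)]  |A|=142.5403
9. ⊥bis P0·P8 via (25.725,21.525): [(45.1375, 12.9556) (36.4674, 0) (58.4718, 0)]  |A|=142.5403
10. canonical 3-gon: [(45.1375, 12.9556) (36.4674, 0) (58.4718, 0)]
11. shoelace: 142.5403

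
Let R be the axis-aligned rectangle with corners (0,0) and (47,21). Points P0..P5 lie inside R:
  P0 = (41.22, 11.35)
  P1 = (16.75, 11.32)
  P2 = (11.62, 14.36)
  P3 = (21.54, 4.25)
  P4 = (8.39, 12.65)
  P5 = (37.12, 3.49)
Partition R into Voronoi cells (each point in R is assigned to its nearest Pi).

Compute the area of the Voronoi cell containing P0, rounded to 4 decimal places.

1. box [0,47]×[0,21]: [(0, 0) (47, 0) (47, 21) (0, 21)]
2. ⊥bis P0·P1 via (28.985,11.335): [(28.9989, 0) (47, 0) (47, 21) (28.9732, 21)]  |A|=378.2935
3. ⊥bis P0·P2 via (26.42,12.855): [(28.9989, 0) (47, 0) (47, 21) (28.9732, 21)]  |A|=378.2935
4. ⊥bis P0·P3 via (31.38,7.8): [(28.9812, 14.4491) (34.194, 0) (47, 0) (47, 21) (28.9732, 21)]  |A|=340.761
5. ⊥bis P0·P4 via (24.805,12): [(28.9812, 14.4491) (34.194, 0) (47, 0) (47, 21) (28.9732, 21)]  |A|=340.761
6. ⊥bis P0·P5 via (39.17,7.42): [(28.9812, 14.4491) (29.743, 12.3374) (47, 3.3356) (47, 21) (28.9732, 21)]  |A|=232.9834
7. canonical 5-gon: [(28.9812, 14.4491) (29.743, 12.3374) (47, 3.3356) (47, 21) (28.9732, 21)]
8. shoelace: 232.9834

Area of P0's cell: 232.9834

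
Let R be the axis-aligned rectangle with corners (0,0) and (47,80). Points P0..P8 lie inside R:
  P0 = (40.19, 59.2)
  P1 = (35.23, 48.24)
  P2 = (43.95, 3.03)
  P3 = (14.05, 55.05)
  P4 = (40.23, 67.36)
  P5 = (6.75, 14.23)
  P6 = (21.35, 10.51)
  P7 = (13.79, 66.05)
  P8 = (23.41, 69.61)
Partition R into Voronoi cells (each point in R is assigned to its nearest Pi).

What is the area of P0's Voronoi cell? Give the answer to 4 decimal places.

Area of P0's cell: 172.1751

1. box [0,47]×[0,80]: [(0, 0) (47, 0) (47, 80) (0, 80)]
2. ⊥bis P0·P1 via (37.71,53.72): [(0, 70.7858) (47, 49.5158) (47, 80) (0, 80)]  |A|=932.9123
3. ⊥bis P0·P2 via (42.07,31.115): [(0, 70.7858) (47, 49.5158) (47, 80) (0, 80)]  |A|=932.9123
4. ⊥bis P0·P3 via (27.12,57.125): [(26.8827, 58.62) (47, 49.5158) (47, 80) (23.4884, 80)]  |A|=557.9708
5. ⊥bis P0·P4 via (40.21,63.28): [(26.1319, 63.349) (26.8827, 58.62) (47, 49.5158) (47, 63.2467)]  |A|=187.4199
6. ⊥bis P0·P5 via (23.47,36.715): [(26.1319, 63.349) (26.8827, 58.62) (47, 49.5158) (47, 63.2467)]  |A|=187.4199
7. ⊥bis P0·P6 via (30.77,34.855): [(26.1319, 63.349) (26.8827, 58.62) (47, 49.5158) (47, 63.2467)]  |A|=187.4199
8. ⊥bis P0·P7 via (26.99,62.625): [(27.1765, 63.3439) (26.5289, 60.848) (26.8827, 58.62) (47, 49.5158) (47, 63.2467)]  |A|=186.1145
9. ⊥bis P0·P8 via (31.8,64.405): [(31.1297, 63.3245) (27.9199, 58.1506) (47, 49.5158) (47, 63.2467)]  |A|=172.1751
10. canonical 4-gon: [(31.1297, 63.3245) (27.9199, 58.1506) (47, 49.5158) (47, 63.2467)]
11. shoelace: 172.1751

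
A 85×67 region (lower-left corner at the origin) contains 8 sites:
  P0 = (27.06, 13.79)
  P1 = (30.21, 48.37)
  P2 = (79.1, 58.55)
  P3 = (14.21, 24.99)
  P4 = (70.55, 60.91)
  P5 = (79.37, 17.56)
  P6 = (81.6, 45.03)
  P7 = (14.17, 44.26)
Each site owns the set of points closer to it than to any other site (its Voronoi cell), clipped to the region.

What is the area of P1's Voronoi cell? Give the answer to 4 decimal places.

Area of P1's cell: 1107.2404

1. box [0,85]×[0,67]: [(0, 0) (85, 0) (85, 67) (0, 67)]
2. ⊥bis P1·P0 via (28.635,31.08): [(0, 33.6885) (85, 25.9455) (85, 67) (0, 67)]  |A|=3160.5555
3. ⊥bis P1·P2 via (54.655,53.46): [(0, 33.6885) (59.9082, 28.2312) (51.8357, 67) (0, 67)]  |A|=2002.6201
4. ⊥bis P1·P3 via (22.21,36.68): [(0, 51.8793) (30.6629, 30.8953) (59.9082, 28.2312) (51.8357, 67) (0, 67)]  |A|=1723.7274
5. ⊥bis P1·P4 via (50.38,54.64): [(0, 51.8793) (30.6629, 30.8953) (58.5509, 28.3549) (46.5378, 67) (0, 67)]  |A|=1595.5483
6. ⊥bis P1·P5 via (54.79,32.965): [(0, 51.8793) (30.6629, 30.8953) (52.2599, 28.9279) (56.346, 35.4478) (46.5378, 67) (0, 67)]  |A|=1573.869
7. ⊥bis P1·P6 via (55.905,46.7): [(0, 51.8793) (30.6629, 30.8953) (52.2599, 28.9279) (55.038, 33.3608) (55.3764, 38.567) (46.5378, 67) (0, 67)]  |A|=1570.8172
8. ⊥bis P1·P7 via (22.19,46.315): [(25.1795, 34.6478) (30.6629, 30.8953) (52.2599, 28.9279) (55.038, 33.3608) (55.3764, 38.567) (46.5378, 67) (16.8898, 67)]  |A|=1107.2404
9. canonical 7-gon: [(25.1795, 34.6478) (30.6629, 30.8953) (52.2599, 28.9279) (55.038, 33.3608) (55.3764, 38.567) (46.5378, 67) (16.8898, 67)]
10. shoelace: 1107.2404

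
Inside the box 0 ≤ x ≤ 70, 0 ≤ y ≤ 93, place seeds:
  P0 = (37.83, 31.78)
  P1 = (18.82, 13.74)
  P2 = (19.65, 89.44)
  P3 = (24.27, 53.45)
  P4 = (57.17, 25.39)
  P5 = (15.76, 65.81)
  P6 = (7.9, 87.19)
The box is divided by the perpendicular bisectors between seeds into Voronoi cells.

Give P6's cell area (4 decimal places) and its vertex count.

Area of P6's cell: 261.2363 (4 vertices)

1. box [0,70]×[0,93]: [(0, 0) (70, 0) (70, 93) (0, 93)]
2. ⊥bis P6·P0 via (22.865,59.485): [(0, 47.1344) (70, 84.9452) (70, 93) (0, 93)]  |A|=1887.2152
3. ⊥bis P6·P1 via (13.36,50.465): [(0, 48.4787) (3.4341, 48.9893) (70, 84.9452) (70, 93) (0, 93)]  |A|=1884.9068
4. ⊥bis P6·P2 via (13.775,88.315): [(0, 48.4787) (3.4341, 48.9893) (19.6302, 57.7377) (12.8779, 93) (0, 93)]  |A|=674.9197
5. ⊥bis P6·P3 via (16.085,70.32): [(0, 62.5159) (17.1243, 70.8242) (12.8779, 93) (0, 93)]  |A|=403.7979
6. ⊥bis P6·P4 via (32.535,56.29): [(0, 62.5159) (17.1243, 70.8242) (12.8779, 93) (0, 93)]  |A|=403.7979
7. ⊥bis P6·P5 via (11.83,76.5): [(0, 72.1509) (15.7607, 77.9451) (12.8779, 93) (0, 93)]  |A|=261.2363
8. canonical 4-gon: [(0, 72.1509) (15.7607, 77.9451) (12.8779, 93) (0, 93)]
9. shoelace: 261.2363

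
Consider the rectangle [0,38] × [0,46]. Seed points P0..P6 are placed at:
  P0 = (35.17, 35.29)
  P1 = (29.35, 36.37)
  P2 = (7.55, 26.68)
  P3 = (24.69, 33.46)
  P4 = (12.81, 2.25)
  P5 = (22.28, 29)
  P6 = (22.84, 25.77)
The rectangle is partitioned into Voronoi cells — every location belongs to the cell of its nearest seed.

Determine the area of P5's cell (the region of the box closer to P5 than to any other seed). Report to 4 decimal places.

Area of P5's cell: 72.5929

1. box [0,38]×[0,46]: [(0, 0) (38, 0) (38, 46) (0, 46)]
2. ⊥bis P5·P0 via (28.725,32.145): [(0, 0) (38, 0) (38, 13.1379) (21.9641, 46) (0, 46)]  |A|=1484.5133
3. ⊥bis P5·P1 via (25.815,32.685): [(0, 0) (38, 0) (38, 13.1379) (30.7907, 27.9119) (11.935, 46) (0, 46)]  |A|=1393.8095
4. ⊥bis P5·P2 via (14.915,27.84): [(19.2998, 0) (38, 0) (38, 13.1379) (30.7907, 27.9119) (12.0761, 45.8647)]  |A|=672.6614
5. ⊥bis P5·P3 via (23.485,31.23): [(13.5342, 36.607) (19.2998, 0) (38, 0) (38, 13.1379) (31.2079, 27.0569)]  |A|=593.5601
6. ⊥bis P5·P4 via (17.545,15.625): [(13.5342, 36.607) (16.7972, 15.8897) (38, 8.3835) (38, 13.1379) (31.2079, 27.0569)]  |A|=356.1124
7. ⊥bis P5·P6 via (22.56,27.385): [(28.6475, 28.4404) (13.5342, 36.607) (15.188, 26.1069)]  |A|=72.5929
8. canonical 3-gon: [(28.6475, 28.4404) (13.5342, 36.607) (15.188, 26.1069)]
9. shoelace: 72.5929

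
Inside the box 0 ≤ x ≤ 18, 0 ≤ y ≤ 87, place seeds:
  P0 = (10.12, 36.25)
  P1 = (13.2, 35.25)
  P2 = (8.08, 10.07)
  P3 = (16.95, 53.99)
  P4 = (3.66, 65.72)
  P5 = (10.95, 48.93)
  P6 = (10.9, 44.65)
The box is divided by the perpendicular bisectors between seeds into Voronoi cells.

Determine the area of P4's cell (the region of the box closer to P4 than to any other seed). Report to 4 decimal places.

1. box [0,18]×[0,87]: [(0, 0) (18, 0) (18, 87) (0, 87)]
2. ⊥bis P4·P0 via (6.89,50.985): [(0, 49.4747) (18, 53.4204) (18, 87) (0, 87)]  |A|=639.9446
3. ⊥bis P4·P1 via (8.43,50.485): [(0, 49.4747) (17.3509, 53.2781) (18, 53.4813) (18, 87) (0, 87)]  |A|=639.9248
4. ⊥bis P4·P2 via (5.87,37.895): [(0, 49.4747) (17.3509, 53.2781) (18, 53.4813) (18, 87) (0, 87)]  |A|=639.9248
5. ⊥bis P4·P3 via (10.305,59.855): [(0, 49.4747) (1.4174, 49.7854) (18, 68.5734) (18, 87) (0, 87)]  |A|=514.3061
6. ⊥bis P4·P5 via (7.305,57.325): [(0, 54.1533) (8.5485, 57.8649) (18, 68.5734) (18, 87) (0, 87)]  |A|=489.6906
7. ⊥bis P4·P6 via (7.28,55.185): [(0, 54.1533) (8.5485, 57.8649) (18, 68.5734) (18, 87) (0, 87)]  |A|=489.6906
8. canonical 5-gon: [(0, 54.1533) (8.5485, 57.8649) (18, 68.5734) (18, 87) (0, 87)]
9. shoelace: 489.6906

Area of P4's cell: 489.6906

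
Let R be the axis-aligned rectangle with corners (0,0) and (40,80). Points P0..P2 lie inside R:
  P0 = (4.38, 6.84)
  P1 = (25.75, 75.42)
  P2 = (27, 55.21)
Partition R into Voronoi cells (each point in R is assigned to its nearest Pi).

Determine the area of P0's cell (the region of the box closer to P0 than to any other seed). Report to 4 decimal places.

1. box [0,40]×[0,80]: [(0, 0) (40, 0) (40, 80) (0, 80)]
2. ⊥bis P0·P1 via (15.065,41.13): [(0, 45.8244) (0, 0) (40, 0) (40, 33.3601)]  |A|=1583.6888
3. ⊥bis P0·P2 via (15.69,31.025): [(0, 38.3624) (0, 0) (40, 0) (40, 19.6565)]  |A|=1160.378
4. canonical 4-gon: [(0, 38.3624) (0, 0) (40, 0) (40, 19.6565)]
5. shoelace: 1160.378

Area of P0's cell: 1160.3780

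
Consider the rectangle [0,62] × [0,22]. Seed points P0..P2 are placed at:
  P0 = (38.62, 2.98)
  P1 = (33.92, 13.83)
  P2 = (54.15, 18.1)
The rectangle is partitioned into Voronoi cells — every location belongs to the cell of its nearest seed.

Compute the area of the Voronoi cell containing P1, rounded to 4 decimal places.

1. box [0,62]×[0,22]: [(0, 0) (62, 0) (62, 22) (0, 22)]
2. ⊥bis P1·P0 via (36.27,8.405): [(0, 0) (16.867, 0) (62, 19.5507) (62, 22) (0, 22)]  |A|=922.8085
3. ⊥bis P1·P2 via (44.035,15.965): [(0, 0) (16.867, 0) (44.8465, 12.1202) (42.7612, 22) (0, 22)]  |A|=806.7636
4. canonical 5-gon: [(0, 0) (16.867, 0) (44.8465, 12.1202) (42.7612, 22) (0, 22)]
5. shoelace: 806.7636

Area of P1's cell: 806.7636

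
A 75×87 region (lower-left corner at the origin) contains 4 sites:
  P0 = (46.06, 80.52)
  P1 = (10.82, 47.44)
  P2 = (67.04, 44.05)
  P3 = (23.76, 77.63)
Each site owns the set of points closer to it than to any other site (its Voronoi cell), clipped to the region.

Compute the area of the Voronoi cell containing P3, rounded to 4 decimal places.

1. box [0,75]×[0,87]: [(0, 0) (75, 0) (75, 87) (0, 87)]
2. ⊥bis P3·P0 via (34.91,79.075): [(0, 0) (45.1578, 0) (33.8829, 87) (0, 87)]  |A|=3438.2741
3. ⊥bis P3·P1 via (17.29,62.535): [(0, 69.9458) (38.2159, 53.5658) (33.8829, 87) (0, 87)]  |A|=892.2957
4. ⊥bis P3·P2 via (45.4,60.84): [(0, 69.9458) (38.2159, 53.5658) (33.8829, 87) (0, 87)]  |A|=892.2957
5. canonical 4-gon: [(0, 69.9458) (38.2159, 53.5658) (33.8829, 87) (0, 87)]
6. shoelace: 892.2957

Area of P3's cell: 892.2957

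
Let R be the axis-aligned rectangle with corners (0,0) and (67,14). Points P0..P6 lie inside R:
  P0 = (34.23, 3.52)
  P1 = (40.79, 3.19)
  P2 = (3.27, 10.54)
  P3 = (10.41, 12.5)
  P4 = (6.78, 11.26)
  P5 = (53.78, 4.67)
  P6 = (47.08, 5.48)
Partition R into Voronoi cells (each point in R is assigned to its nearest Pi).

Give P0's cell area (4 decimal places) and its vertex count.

1. box [0,67]×[0,14]: [(0, 0) (67, 0) (67, 14) (0, 14)]
2. ⊥bis P0·P1 via (37.51,3.355): [(0, 0) (37.3412, 0) (38.0455, 14) (0, 14)]  |A|=527.7071
3. ⊥bis P0·P2 via (18.75,7.03): [(17.156, 0) (37.3412, 0) (38.0455, 14) (20.3304, 14)]  |A|=265.3023
4. ⊥bis P0·P3 via (22.32,8.01): [(19.3003, 0) (37.3412, 0) (38.0455, 14) (24.5782, 14)]  |A|=220.5578
5. ⊥bis P0·P4 via (20.505,7.39): [(19.3003, 0) (37.3412, 0) (38.0455, 14) (24.5782, 14)]  |A|=220.5578
6. ⊥bis P0·P5 via (44.005,4.095): [(19.3003, 0) (37.3412, 0) (38.0455, 14) (24.5782, 14)]  |A|=220.5578
7. ⊥bis P0·P6 via (40.655,4.5): [(19.3003, 0) (37.3412, 0) (38.0455, 14) (24.5782, 14)]  |A|=220.5578
8. canonical 4-gon: [(19.3003, 0) (37.3412, 0) (38.0455, 14) (24.5782, 14)]
9. shoelace: 220.5578

Area of P0's cell: 220.5578 (4 vertices)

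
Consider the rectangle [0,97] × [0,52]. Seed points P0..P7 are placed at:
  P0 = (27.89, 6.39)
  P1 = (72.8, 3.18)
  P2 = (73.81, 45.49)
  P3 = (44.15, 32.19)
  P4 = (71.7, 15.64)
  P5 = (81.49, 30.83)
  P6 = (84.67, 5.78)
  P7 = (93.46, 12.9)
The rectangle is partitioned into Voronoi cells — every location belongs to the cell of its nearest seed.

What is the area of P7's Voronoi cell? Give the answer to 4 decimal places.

Area of P7's cell: 214.9473

1. box [0,97]×[0,52]: [(0, 0) (97, 0) (97, 52) (0, 52)]
2. ⊥bis P7·P0 via (60.675,9.645): [(61.6326, 0) (97, 0) (97, 52) (56.4699, 52)]  |A|=1973.3364
3. ⊥bis P7·P1 via (83.13,8.04): [(86.9126, 0) (97, 0) (97, 52) (62.4479, 52)]  |A|=1160.6254
4. ⊥bis P7·P2 via (83.635,29.195): [(75.4881, 24.2829) (86.9126, 0) (97, 0) (97, 37.2534)]  |A|=523.1701
5. ⊥bis P7·P3 via (68.805,22.545): [(75.4881, 24.2829) (86.9126, 0) (97, 0) (97, 37.2534)]  |A|=523.1701
6. ⊥bis P7·P4 via (82.58,14.27): [(84.5271, 29.7329) (82.0773, 10.2776) (86.9126, 0) (97, 0) (97, 37.2534)]  |A|=441.9182
7. ⊥bis P7·P5 via (87.475,21.865): [(83.1749, 18.9943) (82.0773, 10.2776) (86.9126, 0) (97, 0) (97, 28.2239)]  |A|=317.6147
8. ⊥bis P7·P6 via (89.065,9.34): [(83.1749, 18.9943) (82.9152, 16.9322) (96.6305, 0) (97, 0) (97, 28.2239)]  |A|=214.9473
9. canonical 5-gon: [(83.1749, 18.9943) (82.9152, 16.9322) (96.6305, 0) (97, 0) (97, 28.2239)]
10. shoelace: 214.9473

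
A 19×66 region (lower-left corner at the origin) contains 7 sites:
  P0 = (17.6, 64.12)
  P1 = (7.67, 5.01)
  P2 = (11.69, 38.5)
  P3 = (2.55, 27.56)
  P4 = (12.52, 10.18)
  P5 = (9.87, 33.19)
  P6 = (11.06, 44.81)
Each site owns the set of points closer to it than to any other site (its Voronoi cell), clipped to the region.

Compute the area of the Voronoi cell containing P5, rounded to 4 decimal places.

1. box [0,19]×[0,66]: [(0, 0) (19, 0) (19, 66) (0, 66)]
2. ⊥bis P5·P0 via (13.735,48.655): [(0, 52.0876) (0, 0) (19, 0) (19, 47.3392)]  |A|=944.5547
3. ⊥bis P5·P1 via (8.77,19.1): [(0, 52.0876) (0, 19.7847) (19, 18.3013) (19, 47.3392)]  |A|=582.7376
4. ⊥bis P5·P2 via (10.78,35.845): [(0, 39.5398) (0, 19.7847) (19, 18.3013) (19, 33.0276)]  |A|=327.5735
5. ⊥bis P5·P3 via (6.21,30.375): [(0, 39.5398) (0, 38.4491) (15.2723, 18.5924) (19, 18.3013) (19, 33.0276)]  |A|=185.0488
6. ⊥bis P5·P4 via (11.195,21.685): [(0, 39.5398) (0, 38.4491) (12.7555, 21.8647) (19, 22.5839) (19, 33.0276)]  |A|=165.9448
7. ⊥bis P5·P6 via (10.465,39): [(0, 39.5398) (0, 38.4491) (12.7555, 21.8647) (19, 22.5839) (19, 33.0276)]  |A|=165.9448
8. canonical 5-gon: [(0, 39.5398) (0, 38.4491) (12.7555, 21.8647) (19, 22.5839) (19, 33.0276)]
9. shoelace: 165.9448

Area of P5's cell: 165.9448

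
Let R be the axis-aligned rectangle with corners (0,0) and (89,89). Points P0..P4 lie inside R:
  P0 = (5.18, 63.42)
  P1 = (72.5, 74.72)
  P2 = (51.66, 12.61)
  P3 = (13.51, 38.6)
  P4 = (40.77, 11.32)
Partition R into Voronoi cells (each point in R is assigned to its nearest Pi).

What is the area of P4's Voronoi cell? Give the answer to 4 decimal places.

Area of P4's cell: 923.6942

1. box [0,89]×[0,89]: [(0, 0) (89, 0) (89, 89) (0, 89)]
2. ⊥bis P4·P0 via (22.975,37.37): [(0, 21.6756) (0, 0) (89, 0) (89, 82.4723)]  |A|=4634.5798
3. ⊥bis P4·P1 via (56.635,43.02): [(41.9816, 50.3536) (0, 21.6756) (0, 0) (89, 0) (89, 26.8222)]  |A|=3326.2912
4. ⊥bis P4·P2 via (46.215,11.965): [(41.6911, 50.1551) (0, 21.6756) (0, 0) (47.6323, 0)]  |A|=1646.3424
5. ⊥bis P4·P3 via (27.14,24.96): [(42.8196, 40.6281) (2.1617, 0) (47.6323, 0)]  |A|=923.6942
6. canonical 3-gon: [(42.8196, 40.6281) (2.1617, 0) (47.6323, 0)]
7. shoelace: 923.6942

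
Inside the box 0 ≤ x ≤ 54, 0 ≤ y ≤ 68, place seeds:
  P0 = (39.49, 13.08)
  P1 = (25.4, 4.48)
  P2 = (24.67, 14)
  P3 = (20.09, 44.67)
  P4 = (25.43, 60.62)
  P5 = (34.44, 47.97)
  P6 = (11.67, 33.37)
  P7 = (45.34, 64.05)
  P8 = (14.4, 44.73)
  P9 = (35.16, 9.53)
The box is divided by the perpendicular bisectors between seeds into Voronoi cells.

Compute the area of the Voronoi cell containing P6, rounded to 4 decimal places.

1. box [0,54]×[0,68]: [(0, 0) (54, 0) (54, 68) (0, 68)]
2. ⊥bis P6·P0 via (25.58,23.225): [(0, 0) (8.6413, 0) (54, 62.1922) (54, 68) (0, 68)]  |A|=2261.5207
3. ⊥bis P6·P1 via (18.535,18.925): [(0, 10.1162) (24.5175, 21.7682) (54, 62.1922) (54, 68) (0, 68)]  |A|=2043.456
4. ⊥bis P6·P2 via (18.17,23.685): [(0, 11.4904) (33.3419, 33.8675) (54, 62.1922) (54, 68) (0, 68)]  |A|=1923.6362
5. ⊥bis P6·P3 via (15.88,39.02): [(0, 50.8527) (0, 11.4904) (27.7929, 30.1433)]  |A|=546.9966
6. ⊥bis P6·P4 via (18.55,46.995): [(0, 50.8527) (0, 11.4904) (27.7929, 30.1433)]  |A|=546.9966
7. ⊥bis P6·P5 via (23.055,40.67): [(0, 50.8527) (0, 11.4904) (27.7929, 30.1433)]  |A|=546.9966
8. ⊥bis P6·P7 via (28.505,48.71): [(0, 50.8527) (0, 11.4904) (27.7929, 30.1433)]  |A|=546.9966
9. ⊥bis P6·P8 via (13.035,39.05): [(17.1749, 38.0551) (0, 42.1825) (0, 11.4904) (27.7929, 30.1433)]  |A|=472.5417
10. ⊥bis P6·P9 via (23.415,21.45): [(17.1749, 38.0551) (0, 42.1825) (0, 11.4904) (27.7929, 30.1433)]  |A|=472.5417
11. canonical 4-gon: [(17.1749, 38.0551) (0, 42.1825) (0, 11.4904) (27.7929, 30.1433)]
12. shoelace: 472.5417

Area of P6's cell: 472.5417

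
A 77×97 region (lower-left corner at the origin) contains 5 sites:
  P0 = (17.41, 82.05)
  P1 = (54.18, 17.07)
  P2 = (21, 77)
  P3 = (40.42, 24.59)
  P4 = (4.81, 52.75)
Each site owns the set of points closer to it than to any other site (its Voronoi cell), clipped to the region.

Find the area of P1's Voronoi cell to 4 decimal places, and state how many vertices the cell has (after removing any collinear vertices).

1. box [0,77]×[0,97]: [(0, 0) (77, 0) (77, 97) (0, 97)]
2. ⊥bis P1·P0 via (35.795,49.56): [(0, 29.3048) (0, 0) (77, 0) (77, 72.8765)]  |A|=3933.9815
3. ⊥bis P1·P2 via (37.59,47.035): [(0, 26.2234) (0, 0) (77, 0) (77, 68.8542)]  |A|=3660.489
4. ⊥bis P1·P3 via (47.3,20.83): [(72.0472, 66.1121) (35.9162, 0) (77, 0) (77, 68.8542)]  |A|=1528.58
5. ⊥bis P1·P4 via (29.495,34.91): [(72.0472, 66.1121) (35.9162, 0) (77, 0) (77, 68.8542)]  |A|=1528.58
6. canonical 4-gon: [(72.0472, 66.1121) (35.9162, 0) (77, 0) (77, 68.8542)]
7. shoelace: 1528.58

Area of P1's cell: 1528.5800 (4 vertices)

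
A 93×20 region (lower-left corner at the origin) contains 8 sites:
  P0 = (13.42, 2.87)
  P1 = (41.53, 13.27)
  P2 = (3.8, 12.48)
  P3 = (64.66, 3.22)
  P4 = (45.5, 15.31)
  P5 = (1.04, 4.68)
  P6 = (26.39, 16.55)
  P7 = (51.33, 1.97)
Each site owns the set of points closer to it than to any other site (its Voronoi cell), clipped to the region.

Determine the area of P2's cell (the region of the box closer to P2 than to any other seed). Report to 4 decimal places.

Area of P2's cell: 159.6366

1. box [0,93]×[0,20]: [(0, 0) (93, 0) (93, 20) (0, 20)]
2. ⊥bis P2·P0 via (8.61,7.675): [(0, 0) (0.943, 0) (20.9222, 20) (0, 20)]  |A|=218.6517
3. ⊥bis P2·P1 via (22.665,12.875): [(0, 0) (0.943, 0) (20.9222, 20) (0, 20)]  |A|=218.6517
4. ⊥bis P2·P3 via (34.23,7.85): [(0, 0) (0.943, 0) (20.9222, 20) (0, 20)]  |A|=218.6517
5. ⊥bis P2·P4 via (24.65,13.895): [(0, 0) (0.943, 0) (20.9222, 20) (0, 20)]  |A|=218.6517
6. ⊥bis P2·P5 via (2.42,8.58): [(0, 9.4363) (7.6614, 6.7254) (20.9222, 20) (0, 20)]  |A|=179.3333
7. ⊥bis P2·P6 via (15.095,14.515): [(0, 9.4363) (7.6614, 6.7254) (15.1482, 14.22) (14.1068, 20) (0, 20)]  |A|=159.6366
8. ⊥bis P2·P7 via (27.565,7.225): [(0, 9.4363) (7.6614, 6.7254) (15.1482, 14.22) (14.1068, 20) (0, 20)]  |A|=159.6366
9. canonical 5-gon: [(0, 9.4363) (7.6614, 6.7254) (15.1482, 14.22) (14.1068, 20) (0, 20)]
10. shoelace: 159.6366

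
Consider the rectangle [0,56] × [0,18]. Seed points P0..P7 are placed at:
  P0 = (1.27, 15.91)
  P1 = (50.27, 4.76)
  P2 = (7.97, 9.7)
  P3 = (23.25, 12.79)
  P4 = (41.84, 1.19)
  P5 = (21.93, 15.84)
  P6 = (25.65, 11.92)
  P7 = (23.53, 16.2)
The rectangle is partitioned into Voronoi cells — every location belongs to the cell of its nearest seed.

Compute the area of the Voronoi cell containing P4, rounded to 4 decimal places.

1. box [0,56]×[0,18]: [(0, 0) (56, 0) (56, 18) (0, 18)]
2. ⊥bis P4·P0 via (21.555,8.55): [(18.4528, 0) (56, 0) (56, 18) (24.9837, 18)]  |A|=617.0711
3. ⊥bis P4·P1 via (46.055,2.975): [(18.4528, 0) (47.3149, 0) (39.6921, 18) (24.9837, 18)]  |A|=392.1339
4. ⊥bis P4·P2 via (24.905,5.445): [(23.5369, 0) (47.3149, 0) (39.6921, 18) (28.0595, 18)]  |A|=318.695
5. ⊥bis P4·P3 via (32.545,6.99): [(28.1833, 0) (47.3149, 0) (39.6921, 18) (39.4151, 18)]  |A|=174.6768
6. ⊥bis P4·P5 via (31.885,8.515): [(28.1833, 0) (47.3149, 0) (39.6921, 18) (39.4151, 18)]  |A|=174.6768
7. ⊥bis P4·P6 via (33.745,6.555): [(29.4006, 0) (47.3149, 0) (40.3307, 16.4919)]  |A|=147.7201
8. ⊥bis P4·P7 via (32.685,8.695): [(29.4006, 0) (47.3149, 0) (40.3307, 16.4919)]  |A|=147.7201
9. canonical 3-gon: [(29.4006, 0) (47.3149, 0) (40.3307, 16.4919)]
10. shoelace: 147.7201

Area of P4's cell: 147.7201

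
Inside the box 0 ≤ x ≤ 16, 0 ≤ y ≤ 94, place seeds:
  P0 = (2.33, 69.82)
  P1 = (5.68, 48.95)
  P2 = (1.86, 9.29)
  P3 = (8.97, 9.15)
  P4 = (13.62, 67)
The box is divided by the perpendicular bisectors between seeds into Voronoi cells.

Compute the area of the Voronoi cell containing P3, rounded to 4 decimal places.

1. box [0,16]×[0,94]: [(0, 0) (16, 0) (16, 94) (0, 94)]
2. ⊥bis P3·P0 via (5.65,39.485): [(0, 38.8666) (0, 0) (16, 0) (16, 40.6178)]  |A|=635.8751
3. ⊥bis P3·P1 via (7.325,29.05): [(0, 28.4445) (0, 0) (16, 0) (16, 29.7671)]  |A|=465.6928
4. ⊥bis P3·P2 via (5.415,9.22): [(5.803, 28.9242) (5.2335, 0) (16, 0) (16, 29.7671)]  |A|=307.4746
5. ⊥bis P3·P4 via (11.295,38.075): [(5.803, 28.9242) (5.2335, 0) (16, 0) (16, 29.7671)]  |A|=307.4746
6. canonical 4-gon: [(5.803, 28.9242) (5.2335, 0) (16, 0) (16, 29.7671)]
7. shoelace: 307.4746

Area of P3's cell: 307.4746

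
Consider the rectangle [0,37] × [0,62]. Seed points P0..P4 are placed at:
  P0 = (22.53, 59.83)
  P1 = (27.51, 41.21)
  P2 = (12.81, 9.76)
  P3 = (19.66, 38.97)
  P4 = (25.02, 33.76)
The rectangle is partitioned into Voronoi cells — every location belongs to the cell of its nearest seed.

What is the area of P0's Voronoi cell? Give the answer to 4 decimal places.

Area of P0's cell: 400.6355

1. box [0,37]×[0,62]: [(0, 0) (37, 0) (37, 62) (0, 62)]
2. ⊥bis P0·P1 via (25.02,50.52): [(0, 43.8283) (37, 53.7241) (37, 62) (0, 62)]  |A|=489.2807
3. ⊥bis P0·P2 via (17.67,34.795): [(0, 43.8283) (37, 53.7241) (37, 62) (0, 62)]  |A|=489.2807
4. ⊥bis P0·P3 via (21.095,49.4): [(0, 52.3023) (20.9216, 49.4239) (37, 53.7241) (37, 62) (0, 62)]  |A|=400.6355
5. ⊥bis P0·P4 via (23.775,46.795): [(0, 52.3023) (20.9216, 49.4239) (37, 53.7241) (37, 62) (0, 62)]  |A|=400.6355
6. canonical 5-gon: [(0, 52.3023) (20.9216, 49.4239) (37, 53.7241) (37, 62) (0, 62)]
7. shoelace: 400.6355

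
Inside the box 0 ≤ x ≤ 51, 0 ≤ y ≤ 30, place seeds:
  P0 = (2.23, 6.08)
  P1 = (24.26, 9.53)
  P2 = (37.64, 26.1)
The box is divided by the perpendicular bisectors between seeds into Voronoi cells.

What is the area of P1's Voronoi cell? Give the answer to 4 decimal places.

Area of P1's cell: 667.9023

1. box [0,51]×[0,30]: [(0, 0) (51, 0) (51, 30) (0, 30)]
2. ⊥bis P1·P0 via (13.245,7.805): [(14.4673, 0) (51, 0) (51, 30) (9.7692, 30)]  |A|=1166.4531
3. ⊥bis P1·P2 via (30.95,17.815): [(14.4673, 0) (51, 0) (51, 1.625) (15.8599, 30) (9.7692, 30)]  |A|=667.9023
4. canonical 5-gon: [(14.4673, 0) (51, 0) (51, 1.625) (15.8599, 30) (9.7692, 30)]
5. shoelace: 667.9023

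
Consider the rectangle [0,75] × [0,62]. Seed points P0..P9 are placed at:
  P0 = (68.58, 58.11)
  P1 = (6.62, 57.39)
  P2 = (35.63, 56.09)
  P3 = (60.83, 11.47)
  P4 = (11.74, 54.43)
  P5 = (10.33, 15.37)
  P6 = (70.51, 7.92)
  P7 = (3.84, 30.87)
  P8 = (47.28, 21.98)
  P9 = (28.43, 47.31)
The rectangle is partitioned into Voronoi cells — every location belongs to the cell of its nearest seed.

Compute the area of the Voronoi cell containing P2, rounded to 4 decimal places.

Area of P2's cell: 412.3150

1. box [0,75]×[0,62]: [(0, 0) (75, 0) (75, 62) (0, 62)]
2. ⊥bis P2·P0 via (52.105,57.1): [(0, 0) (55.6055, 0) (51.8046, 62) (0, 62)]  |A|=3329.7138
3. ⊥bis P2·P1 via (21.125,56.74): [(18.5824, 0) (55.6055, 0) (51.8046, 62) (21.3607, 62)]  |A|=2091.4786
4. ⊥bis P2·P3 via (48.23,33.78): [(19.3656, 17.4783) (53.3571, 36.6756) (51.8046, 62) (21.3607, 62)]  |A|=1123.0161
5. ⊥bis P2·P4 via (23.685,55.26): [(26.048, 21.2523) (53.3571, 36.6756) (51.8046, 62) (23.2167, 62)]  |A|=940.2113
6. ⊥bis P2·P5 via (22.98,35.73): [(25.1351, 34.391) (36.6472, 27.2384) (53.3571, 36.6756) (51.8046, 62) (23.2167, 62)]  |A|=867.8494
7. ⊥bis P2·P6 via (53.07,32.005): [(25.1351, 34.391) (36.6472, 27.2384) (53.3571, 36.6756) (51.8046, 62) (23.2167, 62)]  |A|=867.8494
8. ⊥bis P2·P7 via (19.735,43.48): [(24.9613, 36.8922) (28.7054, 32.1727) (36.6472, 27.2384) (53.3571, 36.6756) (51.8046, 62) (23.2167, 62)]  |A|=863.577
9. ⊥bis P2·P8 via (41.455,39.035): [(24.9613, 36.8922) (27.1401, 34.1459) (52.9713, 42.9683) (51.8046, 62) (23.2167, 62)]  |A|=674.0559
10. ⊥bis P2·P9 via (32.03,51.7): [(23.4431, 58.7417) (45.7044, 40.4864) (52.9713, 42.9683) (51.8046, 62) (23.2167, 62)]  |A|=412.315
11. canonical 5-gon: [(23.4431, 58.7417) (45.7044, 40.4864) (52.9713, 42.9683) (51.8046, 62) (23.2167, 62)]
12. shoelace: 412.315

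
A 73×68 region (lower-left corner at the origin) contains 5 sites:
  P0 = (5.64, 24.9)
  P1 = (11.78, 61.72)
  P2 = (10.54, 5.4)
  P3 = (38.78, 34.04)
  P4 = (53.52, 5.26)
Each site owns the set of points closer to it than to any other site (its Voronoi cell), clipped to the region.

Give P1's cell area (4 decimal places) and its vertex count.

Area of P1's cell: 824.6950 (4 vertices)

1. box [0,73]×[0,68]: [(0, 0) (73, 0) (73, 68) (0, 68)]
2. ⊥bis P1·P0 via (8.71,43.31): [(0, 44.7625) (73, 32.5892) (73, 68) (0, 68)]  |A|=2140.6653
3. ⊥bis P1·P2 via (11.16,33.56): [(0, 44.7625) (73, 32.5892) (73, 68) (0, 68)]  |A|=2140.6653
4. ⊥bis P1·P3 via (25.28,47.88): [(0, 44.7625) (18.8597, 41.6175) (45.9067, 68) (0, 68)]  |A|=824.695
5. ⊥bis P1·P4 via (32.65,33.49): [(0, 44.7625) (18.8597, 41.6175) (45.9067, 68) (0, 68)]  |A|=824.695
6. canonical 4-gon: [(0, 44.7625) (18.8597, 41.6175) (45.9067, 68) (0, 68)]
7. shoelace: 824.695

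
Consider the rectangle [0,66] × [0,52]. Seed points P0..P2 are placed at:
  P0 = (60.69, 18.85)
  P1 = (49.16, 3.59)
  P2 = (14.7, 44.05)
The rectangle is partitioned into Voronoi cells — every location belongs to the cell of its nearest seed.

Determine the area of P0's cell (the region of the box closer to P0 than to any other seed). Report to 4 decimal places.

Area of P0's cell: 982.8384

1. box [0,66]×[0,52]: [(0, 0) (66, 0) (66, 52) (0, 52)]
2. ⊥bis P0·P1 via (54.925,11.22): [(66, 2.8521) (66, 52) (0.9525, 52)]  |A|=1598.475
3. ⊥bis P0·P2 via (37.695,31.45): [(34.9005, 26.35) (66, 2.8521) (66, 52) (48.9553, 52)]  |A|=982.8384
4. canonical 4-gon: [(34.9005, 26.35) (66, 2.8521) (66, 52) (48.9553, 52)]
5. shoelace: 982.8384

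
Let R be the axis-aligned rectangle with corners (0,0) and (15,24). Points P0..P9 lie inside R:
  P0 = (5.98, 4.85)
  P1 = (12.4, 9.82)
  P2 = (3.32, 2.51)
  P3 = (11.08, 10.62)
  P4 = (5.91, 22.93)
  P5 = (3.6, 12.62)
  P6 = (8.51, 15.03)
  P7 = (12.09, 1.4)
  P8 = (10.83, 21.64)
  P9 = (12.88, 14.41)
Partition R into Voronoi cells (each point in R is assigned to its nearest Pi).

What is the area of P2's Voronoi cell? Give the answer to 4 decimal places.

Area of P2's cell: 34.4987

1. box [0,15]×[0,24]: [(0, 0) (15, 0) (15, 24) (0, 24)]
2. ⊥bis P2·P0 via (4.65,3.68): [(0, 8.9659) (0, 0) (7.8873, 0)]  |A|=35.3583
3. ⊥bis P2·P1 via (7.86,6.165): [(0, 8.9659) (0, 0) (7.8873, 0)]  |A|=35.3583
4. ⊥bis P2·P3 via (7.2,6.565): [(0, 8.9659) (0, 0) (7.8873, 0)]  |A|=35.3583
5. ⊥bis P2·P4 via (4.615,12.72): [(0, 8.9659) (0, 0) (7.8873, 0)]  |A|=35.3583
6. ⊥bis P2·P5 via (3.46,7.565): [(1.1767, 7.6282) (0, 7.6608) (0, 0) (7.8873, 0)]  |A|=34.5905
7. ⊥bis P2·P6 via (5.915,8.77): [(1.1767, 7.6282) (0, 7.6608) (0, 0) (7.8873, 0)]  |A|=34.5905
8. ⊥bis P2·P7 via (7.705,1.955): [(7.5116, 0.4271) (1.1767, 7.6282) (0, 7.6608) (0, 0) (7.4576, 0)]  |A|=34.4987
9. ⊥bis P2·P8 via (7.075,12.075): [(7.5116, 0.4271) (1.1767, 7.6282) (0, 7.6608) (0, 0) (7.4576, 0)]  |A|=34.4987
10. ⊥bis P2·P9 via (8.1,8.46): [(7.5116, 0.4271) (1.1767, 7.6282) (0, 7.6608) (0, 0) (7.4576, 0)]  |A|=34.4987
11. canonical 5-gon: [(7.5116, 0.4271) (1.1767, 7.6282) (0, 7.6608) (0, 0) (7.4576, 0)]
12. shoelace: 34.4987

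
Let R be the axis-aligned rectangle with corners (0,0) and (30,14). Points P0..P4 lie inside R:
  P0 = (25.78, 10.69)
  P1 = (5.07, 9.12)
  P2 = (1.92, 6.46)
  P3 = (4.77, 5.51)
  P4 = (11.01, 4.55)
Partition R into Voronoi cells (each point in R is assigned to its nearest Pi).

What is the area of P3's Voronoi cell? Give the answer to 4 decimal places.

1. box [0,30]×[0,14]: [(0, 0) (30, 0) (30, 14) (0, 14)]
2. ⊥bis P3·P0 via (15.275,8.1): [(0, 0) (17.272, 0) (13.8204, 14) (0, 14)]  |A|=217.6469
3. ⊥bis P3·P1 via (4.92,7.315): [(0, 7.7239) (0, 0) (17.272, 0) (15.6892, 6.4201)]  |A|=116.0343
4. ⊥bis P3·P2 via (3.345,5.985): [(3.8188, 7.4065) (1.35, 0) (17.272, 0) (15.6892, 6.4201)]  |A|=96.2868
5. ⊥bis P3·P4 via (7.89,5.03): [(8.1996, 7.0425) (3.8188, 7.4065) (1.35, 0) (7.1162, 0)]  |A|=36.9765
6. canonical 4-gon: [(8.1996, 7.0425) (3.8188, 7.4065) (1.35, 0) (7.1162, 0)]
7. shoelace: 36.9765

Area of P3's cell: 36.9765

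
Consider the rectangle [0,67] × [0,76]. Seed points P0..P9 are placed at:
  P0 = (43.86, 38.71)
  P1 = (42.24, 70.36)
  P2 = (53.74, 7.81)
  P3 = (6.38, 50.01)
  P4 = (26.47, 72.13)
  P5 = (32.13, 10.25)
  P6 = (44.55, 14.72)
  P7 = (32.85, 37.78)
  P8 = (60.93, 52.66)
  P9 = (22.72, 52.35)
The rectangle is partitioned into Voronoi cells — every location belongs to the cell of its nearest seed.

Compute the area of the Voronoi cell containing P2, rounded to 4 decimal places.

Area of P2's cell: 442.0581

1. box [0,67]×[0,76]: [(0, 0) (67, 0) (67, 76) (0, 76)]
2. ⊥bis P2·P0 via (48.8,23.26): [(0, 7.6566) (0, 0) (67, 0) (67, 29.0793)]  |A|=1230.6534
3. ⊥bis P2·P1 via (47.99,39.085): [(0, 7.6566) (0, 0) (67, 0) (67, 29.0793)]  |A|=1230.6534
4. ⊥bis P2·P3 via (30.06,28.91): [(15.5535, 12.6297) (4.2998, 0) (67, 0) (67, 29.0793)]  |A|=1143.9568
5. ⊥bis P2·P4 via (40.105,39.97): [(15.5535, 12.6297) (4.2998, 0) (67, 0) (67, 29.0793)]  |A|=1143.9568
6. ⊥bis P2·P5 via (42.935,9.03): [(44.3822, 21.8475) (41.9154, 0) (67, 0) (67, 29.0793)]  |A|=602.8715
7. ⊥bis P2·P6 via (49.145,11.265): [(61.1279, 27.2017) (42.1346, 1.9415) (41.9154, 0) (67, 0) (67, 29.0793)]  |A|=442.2195
8. ⊥bis P2·P7 via (43.295,22.795): [(61.1279, 27.2017) (42.1346, 1.9415) (41.9154, 0) (67, 0) (67, 29.0793)]  |A|=442.2195
9. ⊥bis P2·P8 via (57.335,30.235): [(66.1799, 28.8171) (61.1279, 27.2017) (42.1346, 1.9415) (41.9154, 0) (67, 0) (67, 28.6856)]  |A|=442.0581
10. ⊥bis P2·P9 via (38.23,30.08): [(66.1799, 28.8171) (61.1279, 27.2017) (42.1346, 1.9415) (41.9154, 0) (67, 0) (67, 28.6856)]  |A|=442.0581
11. canonical 6-gon: [(66.1799, 28.8171) (61.1279, 27.2017) (42.1346, 1.9415) (41.9154, 0) (67, 0) (67, 28.6856)]
12. shoelace: 442.0581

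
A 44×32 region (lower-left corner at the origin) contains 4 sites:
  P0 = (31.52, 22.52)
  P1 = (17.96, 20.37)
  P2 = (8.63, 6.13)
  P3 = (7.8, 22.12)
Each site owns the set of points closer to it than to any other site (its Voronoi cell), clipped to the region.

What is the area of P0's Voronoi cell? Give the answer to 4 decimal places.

Area of P0's cell: 584.3841

1. box [0,44]×[0,32]: [(0, 0) (44, 0) (44, 32) (0, 32)]
2. ⊥bis P0·P1 via (24.74,21.445): [(28.1402, 0) (44, 0) (44, 32) (23.0665, 32)]  |A|=588.6935
3. ⊥bis P0·P2 via (20.075,14.325): [(27.5168, 3.9319) (30.3322, 0) (44, 0) (44, 32) (23.0665, 32)]  |A|=584.3841
4. ⊥bis P0·P3 via (19.66,22.32): [(27.5168, 3.9319) (30.3322, 0) (44, 0) (44, 32) (23.0665, 32)]  |A|=584.3841
5. canonical 5-gon: [(27.5168, 3.9319) (30.3322, 0) (44, 0) (44, 32) (23.0665, 32)]
6. shoelace: 584.3841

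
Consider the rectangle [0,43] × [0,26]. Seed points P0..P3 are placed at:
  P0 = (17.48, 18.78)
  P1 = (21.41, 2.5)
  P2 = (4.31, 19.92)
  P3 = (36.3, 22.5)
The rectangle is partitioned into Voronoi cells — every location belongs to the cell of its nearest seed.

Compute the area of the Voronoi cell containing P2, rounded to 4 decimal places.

1. box [0,43]×[0,26]: [(0, 0) (43, 0) (43, 26) (0, 26)]
2. ⊥bis P2·P0 via (10.895,19.35): [(0, 0) (9.2201, 0) (11.4706, 26) (0, 26)]  |A|=268.9789
3. ⊥bis P2·P1 via (12.86,11.21): [(0, 0) (1.4402, 0) (9.9425, 8.3461) (11.4706, 26) (0, 26)]  |A|=236.5133
4. ⊥bis P2·P3 via (20.305,21.21): [(0, 0) (1.4402, 0) (9.9425, 8.3461) (11.4706, 26) (0, 26)]  |A|=236.5133
5. canonical 5-gon: [(0, 0) (1.4402, 0) (9.9425, 8.3461) (11.4706, 26) (0, 26)]
6. shoelace: 236.5133

Area of P2's cell: 236.5133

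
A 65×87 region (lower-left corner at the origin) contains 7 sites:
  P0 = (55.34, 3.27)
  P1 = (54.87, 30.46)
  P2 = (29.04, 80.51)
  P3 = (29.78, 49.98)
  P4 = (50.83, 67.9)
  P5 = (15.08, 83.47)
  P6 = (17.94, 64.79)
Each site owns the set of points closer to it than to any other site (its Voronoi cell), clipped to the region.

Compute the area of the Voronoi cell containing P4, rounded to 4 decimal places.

Area of P4's cell: 887.1575

1. box [0,65]×[0,87]: [(0, 0) (65, 0) (65, 87) (0, 87)]
2. ⊥bis P4·P0 via (53.085,35.585): [(0, 31.8806) (65, 36.4165) (65, 87) (0, 87)]  |A|=3435.3448
3. ⊥bis P4·P1 via (52.85,49.18): [(0, 43.4772) (65, 50.4911) (65, 87) (0, 87)]  |A|=2601.0326
4. ⊥bis P4·P2 via (39.935,74.205): [(23.6281, 46.0268) (65, 50.4911) (65, 87) (47.3395, 87)]  |A|=1117.025
5. ⊥bis P4·P3 via (40.305,58.94): [(34.8258, 65.3763) (48.9702, 48.7613) (65, 50.4911) (65, 87) (47.3395, 87)]  |A|=887.1575
6. ⊥bis P4·P5 via (32.955,75.685): [(34.8258, 65.3763) (48.9702, 48.7613) (65, 50.4911) (65, 87) (47.3395, 87)]  |A|=887.1575
7. ⊥bis P4·P6 via (34.385,66.345): [(34.8258, 65.3763) (48.9702, 48.7613) (65, 50.4911) (65, 87) (47.3395, 87)]  |A|=887.1575
8. canonical 5-gon: [(34.8258, 65.3763) (48.9702, 48.7613) (65, 50.4911) (65, 87) (47.3395, 87)]
9. shoelace: 887.1575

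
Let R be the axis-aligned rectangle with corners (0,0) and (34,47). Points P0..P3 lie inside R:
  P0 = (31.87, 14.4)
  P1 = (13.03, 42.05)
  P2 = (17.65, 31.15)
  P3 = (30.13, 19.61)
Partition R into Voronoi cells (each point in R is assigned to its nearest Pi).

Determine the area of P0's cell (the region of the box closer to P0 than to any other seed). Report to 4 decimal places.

1. box [0,34]×[0,47]: [(0, 0) (34, 0) (34, 47) (0, 47)]
2. ⊥bis P0·P1 via (22.45,28.225): [(0, 12.9281) (0, 0) (34, 0) (34, 36.0949)]  |A|=833.3913
3. ⊥bis P0·P2 via (24.76,22.775): [(0, 1.7549) (0, 0) (34, 0) (34, 30.6193)]  |A|=550.3617
4. ⊥bis P0·P3 via (31,17.005): [(9.509, 9.8276) (0, 1.7549) (0, 0) (34, 0) (34, 18.0069)]  |A|=395.9162
5. canonical 5-gon: [(9.509, 9.8276) (0, 1.7549) (0, 0) (34, 0) (34, 18.0069)]
6. shoelace: 395.9162

Area of P0's cell: 395.9162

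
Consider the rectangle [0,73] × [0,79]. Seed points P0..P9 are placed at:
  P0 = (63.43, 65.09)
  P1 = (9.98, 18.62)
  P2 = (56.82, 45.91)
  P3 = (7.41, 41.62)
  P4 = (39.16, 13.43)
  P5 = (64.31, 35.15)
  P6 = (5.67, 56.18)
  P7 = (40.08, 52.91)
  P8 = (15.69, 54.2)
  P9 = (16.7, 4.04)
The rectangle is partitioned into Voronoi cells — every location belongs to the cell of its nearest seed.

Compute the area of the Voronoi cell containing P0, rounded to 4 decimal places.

Area of P0's cell: 619.9546

1. box [0,73]×[0,79]: [(0, 0) (73, 0) (73, 79) (0, 79)]
2. ⊥bis P0·P1 via (36.705,41.855): [(73, 0.1083) (73, 79) (4.4107, 79)]  |A|=2705.5606
3. ⊥bis P0·P2 via (60.125,55.5): [(9.7476, 72.8616) (73, 51.0629) (73, 79) (4.4107, 79)]  |A|=1094.0604
4. ⊥bis P0·P3 via (35.42,53.355): [(30.2007, 65.8128) (73, 51.0629) (73, 79) (24.6758, 79)]  |A|=916.4744
5. ⊥bis P0·P4 via (51.295,39.26): [(30.2007, 65.8128) (73, 51.0629) (73, 79) (24.6758, 79)]  |A|=916.4744
6. ⊥bis P0·P5 via (63.87,50.12): [(30.2007, 65.8128) (73, 51.0629) (73, 79) (24.6758, 79)]  |A|=916.4744
7. ⊥bis P0·P6 via (34.55,60.635): [(33.9506, 64.5205) (73, 51.0629) (73, 79) (31.717, 79)]  |A|=844.3422
8. ⊥bis P0·P7 via (51.755,59): [(52.1464, 58.2497) (73, 51.0629) (73, 79) (41.3225, 79)]  |A|=619.9546
9. ⊥bis P0·P8 via (39.56,59.645): [(52.1464, 58.2497) (73, 51.0629) (73, 79) (41.3225, 79)]  |A|=619.9546
10. ⊥bis P0·P9 via (40.065,34.565): [(52.1464, 58.2497) (73, 51.0629) (73, 79) (41.3225, 79)]  |A|=619.9546
11. canonical 4-gon: [(52.1464, 58.2497) (73, 51.0629) (73, 79) (41.3225, 79)]
12. shoelace: 619.9546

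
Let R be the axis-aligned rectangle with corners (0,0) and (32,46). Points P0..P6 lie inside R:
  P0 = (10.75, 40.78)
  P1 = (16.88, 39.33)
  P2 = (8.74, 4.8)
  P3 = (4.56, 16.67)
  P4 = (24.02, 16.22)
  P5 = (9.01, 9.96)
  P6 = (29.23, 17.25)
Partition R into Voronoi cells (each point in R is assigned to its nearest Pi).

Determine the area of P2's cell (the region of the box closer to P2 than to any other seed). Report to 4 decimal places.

1. box [0,32]×[0,46]: [(0, 0) (32, 0) (32, 46) (0, 46)]
2. ⊥bis P2·P0 via (9.745,22.79): [(0, 23.3344) (0, 0) (32, 0) (32, 21.5467)]  |A|=718.0982
3. ⊥bis P2·P1 via (12.81,22.065): [(9.7313, 22.7908) (0, 23.3344) (0, 0) (32, 0) (32, 17.5412)]  |A|=673.4992
4. ⊥bis P2·P3 via (6.65,10.735): [(28.3926, 18.3916) (0, 8.3932) (0, 0) (32, 0) (32, 17.5412)]  |A|=445.0575
5. ⊥bis P2·P4 via (16.38,10.51): [(14.2196, 13.4006) (0, 8.3932) (0, 0) (24.235, 0)]  |A|=222.056
6. ⊥bis P2·P5 via (8.875,7.38): [(19.12, 6.8439) (0, 7.8444) (0, 0) (24.235, 0)]  |A|=157.9234
7. ⊥bis P2·P6 via (18.985,11.025): [(19.12, 6.8439) (0, 7.8444) (0, 0) (24.235, 0)]  |A|=157.9234
8. canonical 4-gon: [(19.12, 6.8439) (0, 7.8444) (0, 0) (24.235, 0)]
9. shoelace: 157.9234

Area of P2's cell: 157.9234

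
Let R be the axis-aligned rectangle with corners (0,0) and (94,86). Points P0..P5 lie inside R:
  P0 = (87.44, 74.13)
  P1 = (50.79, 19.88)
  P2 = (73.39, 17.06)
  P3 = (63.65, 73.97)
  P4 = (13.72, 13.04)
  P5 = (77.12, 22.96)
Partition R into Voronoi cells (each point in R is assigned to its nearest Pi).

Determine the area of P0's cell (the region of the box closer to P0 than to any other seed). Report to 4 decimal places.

1. box [0,94]×[0,86]: [(0, 0) (94, 0) (94, 86) (0, 86)]
2. ⊥bis P0·P1 via (69.115,47.005): [(94, 30.1933) (94, 86) (11.3939, 86)]  |A|=2304.9877
3. ⊥bis P0·P2 via (80.415,45.595): [(65.9199, 49.1635) (94, 42.2505) (94, 86) (11.3939, 86)]  |A|=2135.7035
4. ⊥bis P0·P3 via (75.545,74.05): [(75.7286, 46.7487) (94, 42.2505) (94, 86) (75.4646, 86)]  |A|=763.4501
5. ⊥bis P0·P4 via (50.58,43.585): [(75.7286, 46.7487) (94, 42.2505) (94, 86) (75.4646, 86)]  |A|=763.4501
6. ⊥bis P0·P5 via (82.28,48.545): [(75.7076, 49.8705) (94, 46.1813) (94, 86) (75.4646, 86)]  |A|=699.026
7. canonical 4-gon: [(75.7076, 49.8705) (94, 46.1813) (94, 86) (75.4646, 86)]
8. shoelace: 699.026

Area of P0's cell: 699.0260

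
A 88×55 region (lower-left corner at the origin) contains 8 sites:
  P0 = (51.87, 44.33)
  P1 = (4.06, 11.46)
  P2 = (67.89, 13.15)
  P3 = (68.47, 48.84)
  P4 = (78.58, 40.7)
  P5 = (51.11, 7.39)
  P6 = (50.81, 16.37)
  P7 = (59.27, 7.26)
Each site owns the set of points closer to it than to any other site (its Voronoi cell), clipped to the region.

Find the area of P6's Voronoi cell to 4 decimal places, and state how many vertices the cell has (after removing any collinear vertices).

Area of P6's cell: 636.8653 (5 vertices)

1. box [0,88]×[0,55]: [(0, 0) (88, 0) (88, 55) (0, 55)]
2. ⊥bis P6·P0 via (51.34,30.35): [(0, 32.2964) (0, 0) (88, 0) (88, 28.9602)]  |A|=2695.2877
3. ⊥bis P6·P1 via (27.435,13.915): [(25.6064, 31.3256) (28.8964, 0) (88, 0) (88, 28.9602)]  |A|=1829.1913
4. ⊥bis P6·P2 via (59.35,14.76): [(62.2114, 29.9379) (25.6064, 31.3256) (28.8964, 0) (56.5674, 0)]  |A|=985.2575
5. ⊥bis P6·P3 via (59.64,32.605): [(62.2114, 29.9379) (25.6064, 31.3256) (28.8964, 0) (56.5674, 0)]  |A|=985.2575
6. ⊥bis P6·P4 via (64.695,28.535): [(62.2114, 29.9379) (25.6064, 31.3256) (28.8964, 0) (56.5674, 0)]  |A|=985.2575
7. ⊥bis P6·P5 via (50.96,11.88): [(58.8568, 12.1438) (62.2114, 29.9379) (25.6064, 31.3256) (27.7302, 11.1039)]  |A|=643.8221
8. ⊥bis P6·P7 via (55.04,11.815): [(55.2649, 12.0238) (59.5917, 16.0419) (62.2114, 29.9379) (25.6064, 31.3256) (27.7302, 11.1039)]  |A|=636.8653
9. canonical 5-gon: [(55.2649, 12.0238) (59.5917, 16.0419) (62.2114, 29.9379) (25.6064, 31.3256) (27.7302, 11.1039)]
10. shoelace: 636.8653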